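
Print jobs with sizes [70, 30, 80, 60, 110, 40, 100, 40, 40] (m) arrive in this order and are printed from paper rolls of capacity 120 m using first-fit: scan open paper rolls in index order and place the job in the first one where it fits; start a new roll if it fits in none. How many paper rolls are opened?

6

  70 → roll 1 (new)  [load 70/120]
  30 → roll 1  [load 100/120]
  80 → roll 2 (new)  [load 80/120]
  60 → roll 3 (new)  [load 60/120]
  110 → roll 4 (new)  [load 110/120]
  40 → roll 2  [load 120/120]
  100 → roll 5 (new)  [load 100/120]
  40 → roll 3  [load 100/120]
  40 → roll 6 (new)  [load 40/120]
6 paper rolls opened.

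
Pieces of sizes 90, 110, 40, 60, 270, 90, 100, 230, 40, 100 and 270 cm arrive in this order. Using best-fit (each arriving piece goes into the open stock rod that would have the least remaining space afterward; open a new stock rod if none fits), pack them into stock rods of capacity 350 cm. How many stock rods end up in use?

  90 → stock rod 1 (new)  [load 90/350]
  110 → stock rod 1  [load 200/350]
  40 → stock rod 1  [load 240/350]
  60 → stock rod 1  [load 300/350]
  270 → stock rod 2 (new)  [load 270/350]
  90 → stock rod 3 (new)  [load 90/350]
  100 → stock rod 3  [load 190/350]
  230 → stock rod 4 (new)  [load 230/350]
  40 → stock rod 1  [load 340/350]
  100 → stock rod 4  [load 330/350]
  270 → stock rod 5 (new)  [load 270/350]
5 stock rods opened.

5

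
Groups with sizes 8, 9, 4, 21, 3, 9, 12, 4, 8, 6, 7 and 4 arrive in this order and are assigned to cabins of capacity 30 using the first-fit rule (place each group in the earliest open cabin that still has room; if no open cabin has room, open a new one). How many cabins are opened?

4

  8 → cabin 1 (new)  [load 8/30]
  9 → cabin 1  [load 17/30]
  4 → cabin 1  [load 21/30]
  21 → cabin 2 (new)  [load 21/30]
  3 → cabin 1  [load 24/30]
  9 → cabin 2  [load 30/30]
  12 → cabin 3 (new)  [load 12/30]
  4 → cabin 1  [load 28/30]
  8 → cabin 3  [load 20/30]
  6 → cabin 3  [load 26/30]
  7 → cabin 4 (new)  [load 7/30]
  4 → cabin 3  [load 30/30]
4 cabins opened.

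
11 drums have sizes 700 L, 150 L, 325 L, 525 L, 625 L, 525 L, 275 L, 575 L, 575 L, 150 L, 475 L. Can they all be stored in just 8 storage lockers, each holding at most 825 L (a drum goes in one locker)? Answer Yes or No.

A valid assignment using 7 storage lockers:
  locker 1: 700 = 700
  locker 2: 625 + 150 = 775
  locker 3: 575 + 150 = 725
  locker 4: 575 = 575
  locker 5: 525 + 275 = 800
  locker 6: 525 = 525
  locker 7: 475 + 325 = 800
That uses only 7 ≤ 8, so 8 storage lockers are enough.

Yes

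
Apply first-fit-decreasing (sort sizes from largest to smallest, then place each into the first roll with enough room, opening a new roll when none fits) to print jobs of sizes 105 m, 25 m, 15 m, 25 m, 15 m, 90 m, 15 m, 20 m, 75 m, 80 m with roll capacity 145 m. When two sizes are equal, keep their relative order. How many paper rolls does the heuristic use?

Sorted descending: 105, 90, 80, 75, 25, 25, 20, 15, 15, 15.
  105 → roll 1 (new)  [load 105/145]
  90 → roll 2 (new)  [load 90/145]
  80 → roll 3 (new)  [load 80/145]
  75 → roll 4 (new)  [load 75/145]
  25 → roll 1  [load 130/145]
  25 → roll 2  [load 115/145]
  20 → roll 2  [load 135/145]
  15 → roll 1  [load 145/145]
  15 → roll 3  [load 95/145]
  15 → roll 3  [load 110/145]
4 paper rolls opened.

4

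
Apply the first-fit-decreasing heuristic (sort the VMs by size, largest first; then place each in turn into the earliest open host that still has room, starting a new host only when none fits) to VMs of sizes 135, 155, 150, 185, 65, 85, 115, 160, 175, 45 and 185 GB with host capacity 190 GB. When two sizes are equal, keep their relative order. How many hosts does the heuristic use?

Sorted descending: 185, 185, 175, 160, 155, 150, 135, 115, 85, 65, 45.
  185 → host 1 (new)  [load 185/190]
  185 → host 2 (new)  [load 185/190]
  175 → host 3 (new)  [load 175/190]
  160 → host 4 (new)  [load 160/190]
  155 → host 5 (new)  [load 155/190]
  150 → host 6 (new)  [load 150/190]
  135 → host 7 (new)  [load 135/190]
  115 → host 8 (new)  [load 115/190]
  85 → host 9 (new)  [load 85/190]
  65 → host 8  [load 180/190]
  45 → host 7  [load 180/190]
9 hosts opened.

9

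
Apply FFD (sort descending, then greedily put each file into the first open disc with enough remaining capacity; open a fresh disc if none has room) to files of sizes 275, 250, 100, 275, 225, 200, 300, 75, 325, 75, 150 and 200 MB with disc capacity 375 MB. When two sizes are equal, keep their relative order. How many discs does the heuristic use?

Sorted descending: 325, 300, 275, 275, 250, 225, 200, 200, 150, 100, 75, 75.
  325 → disc 1 (new)  [load 325/375]
  300 → disc 2 (new)  [load 300/375]
  275 → disc 3 (new)  [load 275/375]
  275 → disc 4 (new)  [load 275/375]
  250 → disc 5 (new)  [load 250/375]
  225 → disc 6 (new)  [load 225/375]
  200 → disc 7 (new)  [load 200/375]
  200 → disc 8 (new)  [load 200/375]
  150 → disc 6  [load 375/375]
  100 → disc 3  [load 375/375]
  75 → disc 2  [load 375/375]
  75 → disc 4  [load 350/375]
8 discs opened.

8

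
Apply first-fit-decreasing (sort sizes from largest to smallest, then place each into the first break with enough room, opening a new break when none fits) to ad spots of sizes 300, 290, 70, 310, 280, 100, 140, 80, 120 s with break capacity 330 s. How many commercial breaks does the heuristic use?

Sorted descending: 310, 300, 290, 280, 140, 120, 100, 80, 70.
  310 → break 1 (new)  [load 310/330]
  300 → break 2 (new)  [load 300/330]
  290 → break 3 (new)  [load 290/330]
  280 → break 4 (new)  [load 280/330]
  140 → break 5 (new)  [load 140/330]
  120 → break 5  [load 260/330]
  100 → break 6 (new)  [load 100/330]
  80 → break 6  [load 180/330]
  70 → break 5  [load 330/330]
6 commercial breaks opened.

6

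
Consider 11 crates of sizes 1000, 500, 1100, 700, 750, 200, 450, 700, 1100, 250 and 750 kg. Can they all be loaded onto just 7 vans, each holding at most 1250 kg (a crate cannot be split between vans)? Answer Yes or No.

A valid assignment using 7 vans:
  van 1: 1100 = 1100
  van 2: 1100 = 1100
  van 3: 1000 + 250 = 1250
  van 4: 750 + 500 = 1250
  van 5: 750 + 450 = 1200
  van 6: 700 + 200 = 900
  van 7: 700 = 700
Every load is within 1250 kg, so 7 vans suffice.

Yes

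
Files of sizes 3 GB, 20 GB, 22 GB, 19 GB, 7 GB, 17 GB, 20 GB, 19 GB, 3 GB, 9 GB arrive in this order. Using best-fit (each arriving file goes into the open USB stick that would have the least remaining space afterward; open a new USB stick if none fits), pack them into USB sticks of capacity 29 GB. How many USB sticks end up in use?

6

  3 → USB stick 1 (new)  [load 3/29]
  20 → USB stick 1  [load 23/29]
  22 → USB stick 2 (new)  [load 22/29]
  19 → USB stick 3 (new)  [load 19/29]
  7 → USB stick 2  [load 29/29]
  17 → USB stick 4 (new)  [load 17/29]
  20 → USB stick 5 (new)  [load 20/29]
  19 → USB stick 6 (new)  [load 19/29]
  3 → USB stick 1  [load 26/29]
  9 → USB stick 5  [load 29/29]
6 USB sticks opened.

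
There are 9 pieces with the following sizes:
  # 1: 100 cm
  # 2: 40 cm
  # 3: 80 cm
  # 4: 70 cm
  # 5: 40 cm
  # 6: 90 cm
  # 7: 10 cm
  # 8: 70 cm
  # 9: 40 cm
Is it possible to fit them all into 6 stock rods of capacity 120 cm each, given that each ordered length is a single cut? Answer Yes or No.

A valid assignment using 5 stock rods:
  stock rod 1: 100 + 10 = 110
  stock rod 2: 90 = 90
  stock rod 3: 80 + 40 = 120
  stock rod 4: 70 + 40 = 110
  stock rod 5: 70 + 40 = 110
That uses only 5 ≤ 6, so 6 stock rods are enough.

Yes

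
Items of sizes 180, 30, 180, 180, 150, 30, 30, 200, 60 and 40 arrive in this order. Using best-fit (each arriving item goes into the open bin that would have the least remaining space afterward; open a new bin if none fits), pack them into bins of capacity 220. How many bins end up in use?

  180 → bin 1 (new)  [load 180/220]
  30 → bin 1  [load 210/220]
  180 → bin 2 (new)  [load 180/220]
  180 → bin 3 (new)  [load 180/220]
  150 → bin 4 (new)  [load 150/220]
  30 → bin 2  [load 210/220]
  30 → bin 3  [load 210/220]
  200 → bin 5 (new)  [load 200/220]
  60 → bin 4  [load 210/220]
  40 → bin 6 (new)  [load 40/220]
6 bins opened.

6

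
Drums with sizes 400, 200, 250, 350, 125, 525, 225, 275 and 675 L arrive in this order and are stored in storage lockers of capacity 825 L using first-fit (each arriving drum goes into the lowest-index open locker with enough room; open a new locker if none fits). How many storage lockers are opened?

4

  400 → locker 1 (new)  [load 400/825]
  200 → locker 1  [load 600/825]
  250 → locker 2 (new)  [load 250/825]
  350 → locker 2  [load 600/825]
  125 → locker 1  [load 725/825]
  525 → locker 3 (new)  [load 525/825]
  225 → locker 2  [load 825/825]
  275 → locker 3  [load 800/825]
  675 → locker 4 (new)  [load 675/825]
4 storage lockers opened.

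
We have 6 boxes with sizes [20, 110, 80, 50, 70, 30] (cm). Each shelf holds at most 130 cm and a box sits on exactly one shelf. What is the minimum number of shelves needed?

3

Total = 110 + 80 + 70 + 50 + 30 + 20 = 360 cm.
Lower bound: ⌈360/130⌉ = 3 shelves.
A packing using 3 shelves:
  shelf 1: 110 + 20 = 130
  shelf 2: 80 + 50 = 130
  shelf 3: 70 + 30 = 100
This matches the lower bound, so 3 is optimal.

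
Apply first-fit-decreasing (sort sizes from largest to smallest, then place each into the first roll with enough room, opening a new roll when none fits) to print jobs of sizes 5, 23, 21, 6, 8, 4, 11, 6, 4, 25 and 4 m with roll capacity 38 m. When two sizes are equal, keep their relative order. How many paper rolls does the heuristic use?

Sorted descending: 25, 23, 21, 11, 8, 6, 6, 5, 4, 4, 4.
  25 → roll 1 (new)  [load 25/38]
  23 → roll 2 (new)  [load 23/38]
  21 → roll 3 (new)  [load 21/38]
  11 → roll 1  [load 36/38]
  8 → roll 2  [load 31/38]
  6 → roll 2  [load 37/38]
  6 → roll 3  [load 27/38]
  5 → roll 3  [load 32/38]
  4 → roll 3  [load 36/38]
  4 → roll 4 (new)  [load 4/38]
  4 → roll 4  [load 8/38]
4 paper rolls opened.

4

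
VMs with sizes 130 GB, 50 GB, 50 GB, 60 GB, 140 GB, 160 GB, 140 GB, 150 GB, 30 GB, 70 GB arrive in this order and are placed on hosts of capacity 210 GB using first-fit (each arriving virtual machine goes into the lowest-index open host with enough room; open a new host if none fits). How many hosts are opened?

  130 → host 1 (new)  [load 130/210]
  50 → host 1  [load 180/210]
  50 → host 2 (new)  [load 50/210]
  60 → host 2  [load 110/210]
  140 → host 3 (new)  [load 140/210]
  160 → host 4 (new)  [load 160/210]
  140 → host 5 (new)  [load 140/210]
  150 → host 6 (new)  [load 150/210]
  30 → host 1  [load 210/210]
  70 → host 2  [load 180/210]
6 hosts opened.

6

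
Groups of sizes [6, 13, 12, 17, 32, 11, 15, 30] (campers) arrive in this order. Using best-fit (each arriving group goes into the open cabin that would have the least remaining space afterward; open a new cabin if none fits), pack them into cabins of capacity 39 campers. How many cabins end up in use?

  6 → cabin 1 (new)  [load 6/39]
  13 → cabin 1  [load 19/39]
  12 → cabin 1  [load 31/39]
  17 → cabin 2 (new)  [load 17/39]
  32 → cabin 3 (new)  [load 32/39]
  11 → cabin 2  [load 28/39]
  15 → cabin 4 (new)  [load 15/39]
  30 → cabin 5 (new)  [load 30/39]
5 cabins opened.

5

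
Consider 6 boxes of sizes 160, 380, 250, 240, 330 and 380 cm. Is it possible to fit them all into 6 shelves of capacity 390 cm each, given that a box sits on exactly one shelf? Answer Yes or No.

A valid assignment using 6 shelves:
  shelf 1: 380 = 380
  shelf 2: 380 = 380
  shelf 3: 330 = 330
  shelf 4: 250 = 250
  shelf 5: 240 = 240
  shelf 6: 160 = 160
Every load is within 390 cm, so 6 shelves suffice.

Yes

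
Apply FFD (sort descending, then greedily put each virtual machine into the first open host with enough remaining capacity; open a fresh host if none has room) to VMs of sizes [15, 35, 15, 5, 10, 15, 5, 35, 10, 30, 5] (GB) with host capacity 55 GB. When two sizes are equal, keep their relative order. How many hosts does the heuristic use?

Sorted descending: 35, 35, 30, 15, 15, 15, 10, 10, 5, 5, 5.
  35 → host 1 (new)  [load 35/55]
  35 → host 2 (new)  [load 35/55]
  30 → host 3 (new)  [load 30/55]
  15 → host 1  [load 50/55]
  15 → host 2  [load 50/55]
  15 → host 3  [load 45/55]
  10 → host 3  [load 55/55]
  10 → host 4 (new)  [load 10/55]
  5 → host 1  [load 55/55]
  5 → host 2  [load 55/55]
  5 → host 4  [load 15/55]
4 hosts opened.

4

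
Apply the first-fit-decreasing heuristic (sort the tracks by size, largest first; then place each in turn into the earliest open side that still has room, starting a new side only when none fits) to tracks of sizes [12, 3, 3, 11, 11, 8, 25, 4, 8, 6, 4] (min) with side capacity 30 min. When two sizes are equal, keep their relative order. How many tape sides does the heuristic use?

4

Sorted descending: 25, 12, 11, 11, 8, 8, 6, 4, 4, 3, 3.
  25 → side 1 (new)  [load 25/30]
  12 → side 2 (new)  [load 12/30]
  11 → side 2  [load 23/30]
  11 → side 3 (new)  [load 11/30]
  8 → side 3  [load 19/30]
  8 → side 3  [load 27/30]
  6 → side 2  [load 29/30]
  4 → side 1  [load 29/30]
  4 → side 4 (new)  [load 4/30]
  3 → side 3  [load 30/30]
  3 → side 4  [load 7/30]
4 tape sides opened.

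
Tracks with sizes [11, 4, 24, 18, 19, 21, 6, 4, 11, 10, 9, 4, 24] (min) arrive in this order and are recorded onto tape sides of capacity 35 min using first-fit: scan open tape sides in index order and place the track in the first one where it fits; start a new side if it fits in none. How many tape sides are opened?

  11 → side 1 (new)  [load 11/35]
  4 → side 1  [load 15/35]
  24 → side 2 (new)  [load 24/35]
  18 → side 1  [load 33/35]
  19 → side 3 (new)  [load 19/35]
  21 → side 4 (new)  [load 21/35]
  6 → side 2  [load 30/35]
  4 → side 2  [load 34/35]
  11 → side 3  [load 30/35]
  10 → side 4  [load 31/35]
  9 → side 5 (new)  [load 9/35]
  4 → side 3  [load 34/35]
  24 → side 5  [load 33/35]
5 tape sides opened.

5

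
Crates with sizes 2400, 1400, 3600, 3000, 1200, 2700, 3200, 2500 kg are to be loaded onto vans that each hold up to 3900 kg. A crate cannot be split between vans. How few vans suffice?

6

Total = 3600 + 3200 + 3000 + 2700 + 2500 + 2400 + 1400 + 1200 = 20000 kg.
Lower bound: ⌈20000/3900⌉ = 6 vans.
A packing using 6 vans:
  van 1: 3600 = 3600
  van 2: 3200 = 3200
  van 3: 3000 = 3000
  van 4: 2700 + 1200 = 3900
  van 5: 2500 + 1400 = 3900
  van 6: 2400 = 2400
This matches the lower bound, so 6 is optimal.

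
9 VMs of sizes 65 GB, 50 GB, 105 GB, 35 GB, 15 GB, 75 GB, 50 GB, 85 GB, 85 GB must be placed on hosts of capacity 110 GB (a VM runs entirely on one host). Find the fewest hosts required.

6

Total = 105 + 85 + 85 + 75 + 65 + 50 + 50 + 35 + 15 = 565 GB.
Lower bound: ⌈565/110⌉ = 6 hosts.
A packing using 6 hosts:
  host 1: 105 = 105
  host 2: 85 + 15 = 100
  host 3: 85 = 85
  host 4: 75 + 35 = 110
  host 5: 65 = 65
  host 6: 50 + 50 = 100
This matches the lower bound, so 6 is optimal.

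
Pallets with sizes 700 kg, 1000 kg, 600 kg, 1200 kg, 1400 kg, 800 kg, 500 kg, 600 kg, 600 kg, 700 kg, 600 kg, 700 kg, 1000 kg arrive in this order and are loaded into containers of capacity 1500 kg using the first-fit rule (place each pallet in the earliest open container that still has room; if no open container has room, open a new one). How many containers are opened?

8

  700 → container 1 (new)  [load 700/1500]
  1000 → container 2 (new)  [load 1000/1500]
  600 → container 1  [load 1300/1500]
  1200 → container 3 (new)  [load 1200/1500]
  1400 → container 4 (new)  [load 1400/1500]
  800 → container 5 (new)  [load 800/1500]
  500 → container 2  [load 1500/1500]
  600 → container 5  [load 1400/1500]
  600 → container 6 (new)  [load 600/1500]
  700 → container 6  [load 1300/1500]
  600 → container 7 (new)  [load 600/1500]
  700 → container 7  [load 1300/1500]
  1000 → container 8 (new)  [load 1000/1500]
8 containers opened.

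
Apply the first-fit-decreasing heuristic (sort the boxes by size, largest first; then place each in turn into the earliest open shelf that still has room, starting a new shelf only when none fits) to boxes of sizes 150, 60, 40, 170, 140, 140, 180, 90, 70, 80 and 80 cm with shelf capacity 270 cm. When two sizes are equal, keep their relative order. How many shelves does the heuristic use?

Sorted descending: 180, 170, 150, 140, 140, 90, 80, 80, 70, 60, 40.
  180 → shelf 1 (new)  [load 180/270]
  170 → shelf 2 (new)  [load 170/270]
  150 → shelf 3 (new)  [load 150/270]
  140 → shelf 4 (new)  [load 140/270]
  140 → shelf 5 (new)  [load 140/270]
  90 → shelf 1  [load 270/270]
  80 → shelf 2  [load 250/270]
  80 → shelf 3  [load 230/270]
  70 → shelf 4  [load 210/270]
  60 → shelf 4  [load 270/270]
  40 → shelf 3  [load 270/270]
5 shelves opened.

5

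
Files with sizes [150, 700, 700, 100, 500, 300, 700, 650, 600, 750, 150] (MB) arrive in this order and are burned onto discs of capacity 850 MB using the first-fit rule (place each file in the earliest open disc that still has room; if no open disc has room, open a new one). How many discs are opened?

7

  150 → disc 1 (new)  [load 150/850]
  700 → disc 1  [load 850/850]
  700 → disc 2 (new)  [load 700/850]
  100 → disc 2  [load 800/850]
  500 → disc 3 (new)  [load 500/850]
  300 → disc 3  [load 800/850]
  700 → disc 4 (new)  [load 700/850]
  650 → disc 5 (new)  [load 650/850]
  600 → disc 6 (new)  [load 600/850]
  750 → disc 7 (new)  [load 750/850]
  150 → disc 4  [load 850/850]
7 discs opened.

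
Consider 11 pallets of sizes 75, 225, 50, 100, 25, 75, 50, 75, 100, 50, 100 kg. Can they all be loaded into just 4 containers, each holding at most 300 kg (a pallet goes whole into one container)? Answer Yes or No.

Yes

A valid assignment using 4 containers:
  container 1: 225 + 75 = 300
  container 2: 100 + 100 + 100 = 300
  container 3: 75 + 75 + 50 + 50 + 50 = 300
  container 4: 25 = 25
Every load is within 300 kg, so 4 containers suffice.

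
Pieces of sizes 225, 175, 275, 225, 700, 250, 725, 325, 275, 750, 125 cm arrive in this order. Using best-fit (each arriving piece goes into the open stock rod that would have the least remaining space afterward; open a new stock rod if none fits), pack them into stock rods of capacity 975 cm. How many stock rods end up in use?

5

  225 → stock rod 1 (new)  [load 225/975]
  175 → stock rod 1  [load 400/975]
  275 → stock rod 1  [load 675/975]
  225 → stock rod 1  [load 900/975]
  700 → stock rod 2 (new)  [load 700/975]
  250 → stock rod 2  [load 950/975]
  725 → stock rod 3 (new)  [load 725/975]
  325 → stock rod 4 (new)  [load 325/975]
  275 → stock rod 4  [load 600/975]
  750 → stock rod 5 (new)  [load 750/975]
  125 → stock rod 5  [load 875/975]
5 stock rods opened.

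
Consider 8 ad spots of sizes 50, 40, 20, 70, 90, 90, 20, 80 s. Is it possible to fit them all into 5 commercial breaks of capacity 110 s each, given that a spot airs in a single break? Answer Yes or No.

A valid assignment using 5 commercial breaks:
  break 1: 90 + 20 = 110
  break 2: 90 + 20 = 110
  break 3: 80 = 80
  break 4: 70 + 40 = 110
  break 5: 50 = 50
Every load is within 110 s, so 5 commercial breaks suffice.

Yes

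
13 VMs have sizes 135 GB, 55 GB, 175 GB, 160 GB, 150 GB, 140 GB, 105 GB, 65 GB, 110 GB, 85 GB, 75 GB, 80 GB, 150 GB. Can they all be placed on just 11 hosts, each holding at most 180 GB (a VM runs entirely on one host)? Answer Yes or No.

Yes

A valid assignment using 10 hosts:
  host 1: 175 = 175
  host 2: 160 = 160
  host 3: 150 = 150
  host 4: 150 = 150
  host 5: 140 = 140
  host 6: 135 = 135
  host 7: 110 + 65 = 175
  host 8: 105 + 75 = 180
  host 9: 85 + 80 = 165
  host 10: 55 = 55
That uses only 10 ≤ 11, so 11 hosts are enough.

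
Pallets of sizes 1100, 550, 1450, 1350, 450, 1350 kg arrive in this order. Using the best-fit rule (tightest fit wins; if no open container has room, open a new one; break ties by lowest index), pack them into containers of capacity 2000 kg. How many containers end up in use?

4

  1100 → container 1 (new)  [load 1100/2000]
  550 → container 1  [load 1650/2000]
  1450 → container 2 (new)  [load 1450/2000]
  1350 → container 3 (new)  [load 1350/2000]
  450 → container 2  [load 1900/2000]
  1350 → container 4 (new)  [load 1350/2000]
4 containers opened.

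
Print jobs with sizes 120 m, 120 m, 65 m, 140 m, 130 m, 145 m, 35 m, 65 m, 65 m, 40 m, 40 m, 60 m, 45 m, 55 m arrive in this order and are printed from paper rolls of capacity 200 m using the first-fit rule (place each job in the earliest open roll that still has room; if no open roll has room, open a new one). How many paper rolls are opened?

6

  120 → roll 1 (new)  [load 120/200]
  120 → roll 2 (new)  [load 120/200]
  65 → roll 1  [load 185/200]
  140 → roll 3 (new)  [load 140/200]
  130 → roll 4 (new)  [load 130/200]
  145 → roll 5 (new)  [load 145/200]
  35 → roll 2  [load 155/200]
  65 → roll 4  [load 195/200]
  65 → roll 6 (new)  [load 65/200]
  40 → roll 2  [load 195/200]
  40 → roll 3  [load 180/200]
  60 → roll 6  [load 125/200]
  45 → roll 5  [load 190/200]
  55 → roll 6  [load 180/200]
6 paper rolls opened.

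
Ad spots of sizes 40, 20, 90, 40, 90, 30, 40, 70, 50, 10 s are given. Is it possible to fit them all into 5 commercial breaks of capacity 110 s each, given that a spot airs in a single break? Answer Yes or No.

Yes

A valid assignment using 5 commercial breaks:
  break 1: 90 + 20 = 110
  break 2: 90 + 10 = 100
  break 3: 70 + 40 = 110
  break 4: 50 + 40 = 90
  break 5: 40 + 30 = 70
Every load is within 110 s, so 5 commercial breaks suffice.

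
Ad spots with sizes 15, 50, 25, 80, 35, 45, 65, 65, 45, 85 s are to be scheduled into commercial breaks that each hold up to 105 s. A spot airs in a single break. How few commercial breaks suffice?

Total = 85 + 80 + 65 + 65 + 50 + 45 + 45 + 35 + 25 + 15 = 510 s.
Lower bound: ⌈510/105⌉ = 5 commercial breaks.
A packing using 6 commercial breaks:
  break 1: 85 + 15 = 100
  break 2: 80 + 25 = 105
  break 3: 65 + 35 = 100
  break 4: 65 = 65
  break 5: 50 + 45 = 95
  break 6: 45 = 45
No arrangement into 5 commercial breaks stays within capacity, so 6 is optimal.

6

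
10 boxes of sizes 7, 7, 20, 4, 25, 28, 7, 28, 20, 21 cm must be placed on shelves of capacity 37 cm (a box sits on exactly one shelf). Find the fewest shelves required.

Total = 28 + 28 + 25 + 21 + 20 + 20 + 7 + 7 + 7 + 4 = 167 cm.
Lower bound: ⌈167/37⌉ = 5 shelves.
Also, 6 boxes each exceed 37/2 cm, and no two of those can share a shelf, so at least 6 shelves are needed.
A packing using 6 shelves:
  shelf 1: 28 + 7 = 35
  shelf 2: 28 + 7 = 35
  shelf 3: 25 + 7 + 4 = 36
  shelf 4: 21 = 21
  shelf 5: 20 = 20
  shelf 6: 20 = 20
This matches the lower bound, so 6 is optimal.

6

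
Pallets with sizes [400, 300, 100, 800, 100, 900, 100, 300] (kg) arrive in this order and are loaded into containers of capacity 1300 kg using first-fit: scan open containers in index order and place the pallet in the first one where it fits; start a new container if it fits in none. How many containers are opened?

3

  400 → container 1 (new)  [load 400/1300]
  300 → container 1  [load 700/1300]
  100 → container 1  [load 800/1300]
  800 → container 2 (new)  [load 800/1300]
  100 → container 1  [load 900/1300]
  900 → container 3 (new)  [load 900/1300]
  100 → container 1  [load 1000/1300]
  300 → container 1  [load 1300/1300]
3 containers opened.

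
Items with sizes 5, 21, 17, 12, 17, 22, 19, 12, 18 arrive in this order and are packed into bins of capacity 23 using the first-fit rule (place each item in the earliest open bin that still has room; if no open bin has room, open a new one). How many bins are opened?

8

  5 → bin 1 (new)  [load 5/23]
  21 → bin 2 (new)  [load 21/23]
  17 → bin 1  [load 22/23]
  12 → bin 3 (new)  [load 12/23]
  17 → bin 4 (new)  [load 17/23]
  22 → bin 5 (new)  [load 22/23]
  19 → bin 6 (new)  [load 19/23]
  12 → bin 7 (new)  [load 12/23]
  18 → bin 8 (new)  [load 18/23]
8 bins opened.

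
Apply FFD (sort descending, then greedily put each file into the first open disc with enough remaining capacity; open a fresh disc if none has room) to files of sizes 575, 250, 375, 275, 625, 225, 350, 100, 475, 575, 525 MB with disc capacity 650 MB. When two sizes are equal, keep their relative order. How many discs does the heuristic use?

Sorted descending: 625, 575, 575, 525, 475, 375, 350, 275, 250, 225, 100.
  625 → disc 1 (new)  [load 625/650]
  575 → disc 2 (new)  [load 575/650]
  575 → disc 3 (new)  [load 575/650]
  525 → disc 4 (new)  [load 525/650]
  475 → disc 5 (new)  [load 475/650]
  375 → disc 6 (new)  [load 375/650]
  350 → disc 7 (new)  [load 350/650]
  275 → disc 6  [load 650/650]
  250 → disc 7  [load 600/650]
  225 → disc 8 (new)  [load 225/650]
  100 → disc 4  [load 625/650]
8 discs opened.

8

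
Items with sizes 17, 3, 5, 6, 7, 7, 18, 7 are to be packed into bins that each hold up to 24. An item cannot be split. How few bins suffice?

Total = 18 + 17 + 7 + 7 + 7 + 6 + 5 + 3 = 70.
Lower bound: ⌈70/24⌉ = 3 bins.
A packing using 3 bins:
  bin 1: 18 + 6 = 24
  bin 2: 17 + 7 = 24
  bin 3: 7 + 7 + 5 + 3 = 22
This matches the lower bound, so 3 is optimal.

3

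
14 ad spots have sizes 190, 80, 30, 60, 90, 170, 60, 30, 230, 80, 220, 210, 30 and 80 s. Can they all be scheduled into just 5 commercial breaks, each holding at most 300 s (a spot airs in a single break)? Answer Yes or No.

Total = 1560 s; ⌈1560/300⌉ = 6.
At least 6 commercial breaks are required, but only 5 are allowed.

No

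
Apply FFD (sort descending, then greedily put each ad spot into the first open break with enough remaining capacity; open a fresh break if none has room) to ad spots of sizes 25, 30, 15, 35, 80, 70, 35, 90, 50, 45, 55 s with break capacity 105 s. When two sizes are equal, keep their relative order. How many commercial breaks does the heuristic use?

6

Sorted descending: 90, 80, 70, 55, 50, 45, 35, 35, 30, 25, 15.
  90 → break 1 (new)  [load 90/105]
  80 → break 2 (new)  [load 80/105]
  70 → break 3 (new)  [load 70/105]
  55 → break 4 (new)  [load 55/105]
  50 → break 4  [load 105/105]
  45 → break 5 (new)  [load 45/105]
  35 → break 3  [load 105/105]
  35 → break 5  [load 80/105]
  30 → break 6 (new)  [load 30/105]
  25 → break 2  [load 105/105]
  15 → break 1  [load 105/105]
6 commercial breaks opened.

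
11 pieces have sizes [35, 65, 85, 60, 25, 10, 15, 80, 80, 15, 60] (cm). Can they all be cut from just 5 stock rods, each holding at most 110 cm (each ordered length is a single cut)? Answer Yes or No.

No

Total = 530 cm; ⌈530/110⌉ = 5.
6 pieces each exceed half the capacity and cannot share a stock rod, forcing at least 6 stock rods.
At least 6 stock rods are required, but only 5 are allowed.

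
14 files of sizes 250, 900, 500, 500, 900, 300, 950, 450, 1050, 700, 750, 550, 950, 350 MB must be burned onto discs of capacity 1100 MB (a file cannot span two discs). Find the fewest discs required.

10

Total = 1050 + 950 + 950 + 900 + 900 + 750 + 700 + 550 + 500 + 500 + 450 + 350 + 300 + 250 = 9100 MB.
Lower bound: ⌈9100/1100⌉ = 9 discs.
A packing using 10 discs:
  disc 1: 1050 = 1050
  disc 2: 950 = 950
  disc 3: 950 = 950
  disc 4: 900 = 900
  disc 5: 900 = 900
  disc 6: 750 + 350 = 1100
  disc 7: 700 + 300 = 1000
  disc 8: 550 + 500 = 1050
  disc 9: 500 + 450 = 950
  disc 10: 250 = 250
No arrangement into 9 discs stays within capacity, so 10 is optimal.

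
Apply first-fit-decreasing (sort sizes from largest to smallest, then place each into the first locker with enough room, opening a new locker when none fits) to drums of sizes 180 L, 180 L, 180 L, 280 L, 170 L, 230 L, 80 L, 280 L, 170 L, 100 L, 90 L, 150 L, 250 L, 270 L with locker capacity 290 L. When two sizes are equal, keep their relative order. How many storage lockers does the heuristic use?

Sorted descending: 280, 280, 270, 250, 230, 180, 180, 180, 170, 170, 150, 100, 90, 80.
  280 → locker 1 (new)  [load 280/290]
  280 → locker 2 (new)  [load 280/290]
  270 → locker 3 (new)  [load 270/290]
  250 → locker 4 (new)  [load 250/290]
  230 → locker 5 (new)  [load 230/290]
  180 → locker 6 (new)  [load 180/290]
  180 → locker 7 (new)  [load 180/290]
  180 → locker 8 (new)  [load 180/290]
  170 → locker 9 (new)  [load 170/290]
  170 → locker 10 (new)  [load 170/290]
  150 → locker 11 (new)  [load 150/290]
  100 → locker 6  [load 280/290]
  90 → locker 7  [load 270/290]
  80 → locker 8  [load 260/290]
11 storage lockers opened.

11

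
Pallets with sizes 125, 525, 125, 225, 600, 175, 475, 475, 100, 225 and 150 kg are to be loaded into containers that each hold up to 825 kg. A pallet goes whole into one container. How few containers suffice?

4

Total = 600 + 525 + 475 + 475 + 225 + 225 + 175 + 150 + 125 + 125 + 100 = 3200 kg.
Lower bound: ⌈3200/825⌉ = 4 containers.
A packing using 4 containers:
  container 1: 600 + 225 = 825
  container 2: 525 + 225 = 750
  container 3: 475 + 175 + 150 = 800
  container 4: 475 + 125 + 125 + 100 = 825
This matches the lower bound, so 4 is optimal.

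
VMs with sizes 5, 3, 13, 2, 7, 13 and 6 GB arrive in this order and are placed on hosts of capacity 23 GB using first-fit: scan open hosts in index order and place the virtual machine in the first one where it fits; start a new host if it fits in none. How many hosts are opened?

3

  5 → host 1 (new)  [load 5/23]
  3 → host 1  [load 8/23]
  13 → host 1  [load 21/23]
  2 → host 1  [load 23/23]
  7 → host 2 (new)  [load 7/23]
  13 → host 2  [load 20/23]
  6 → host 3 (new)  [load 6/23]
3 hosts opened.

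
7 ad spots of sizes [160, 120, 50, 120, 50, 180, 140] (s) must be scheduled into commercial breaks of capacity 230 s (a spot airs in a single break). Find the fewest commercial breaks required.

Total = 180 + 160 + 140 + 120 + 120 + 50 + 50 = 820 s.
Lower bound: ⌈820/230⌉ = 4 commercial breaks.
Also, 5 ad spots each exceed 115 s, and no two of those can share a break, so at least 5 commercial breaks are needed.
A packing using 5 commercial breaks:
  break 1: 180 + 50 = 230
  break 2: 160 + 50 = 210
  break 3: 140 = 140
  break 4: 120 = 120
  break 5: 120 = 120
This matches the lower bound, so 5 is optimal.

5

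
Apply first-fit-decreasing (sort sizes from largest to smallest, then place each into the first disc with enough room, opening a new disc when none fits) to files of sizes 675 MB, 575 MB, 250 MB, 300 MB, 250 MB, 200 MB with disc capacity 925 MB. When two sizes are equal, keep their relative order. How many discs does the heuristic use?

3

Sorted descending: 675, 575, 300, 250, 250, 200.
  675 → disc 1 (new)  [load 675/925]
  575 → disc 2 (new)  [load 575/925]
  300 → disc 2  [load 875/925]
  250 → disc 1  [load 925/925]
  250 → disc 3 (new)  [load 250/925]
  200 → disc 3  [load 450/925]
3 discs opened.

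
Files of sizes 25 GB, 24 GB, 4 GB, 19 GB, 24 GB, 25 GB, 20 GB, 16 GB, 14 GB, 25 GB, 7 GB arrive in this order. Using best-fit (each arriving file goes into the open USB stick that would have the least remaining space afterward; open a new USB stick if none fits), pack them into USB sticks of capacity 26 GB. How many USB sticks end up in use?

  25 → USB stick 1 (new)  [load 25/26]
  24 → USB stick 2 (new)  [load 24/26]
  4 → USB stick 3 (new)  [load 4/26]
  19 → USB stick 3  [load 23/26]
  24 → USB stick 4 (new)  [load 24/26]
  25 → USB stick 5 (new)  [load 25/26]
  20 → USB stick 6 (new)  [load 20/26]
  16 → USB stick 7 (new)  [load 16/26]
  14 → USB stick 8 (new)  [load 14/26]
  25 → USB stick 9 (new)  [load 25/26]
  7 → USB stick 7  [load 23/26]
9 USB sticks opened.

9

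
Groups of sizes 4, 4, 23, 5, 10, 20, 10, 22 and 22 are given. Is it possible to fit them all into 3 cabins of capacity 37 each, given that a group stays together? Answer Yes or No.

Total = 120; ⌈120/37⌉ = 4.
At least 4 cabins are required, but only 3 are allowed.

No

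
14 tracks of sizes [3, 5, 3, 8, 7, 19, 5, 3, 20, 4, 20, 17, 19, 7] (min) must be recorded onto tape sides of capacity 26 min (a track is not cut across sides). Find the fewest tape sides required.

Total = 20 + 20 + 19 + 19 + 17 + 8 + 7 + 7 + 5 + 5 + 4 + 3 + 3 + 3 = 140 min.
Lower bound: ⌈140/26⌉ = 6 tape sides.
A packing using 6 tape sides:
  side 1: 20 + 5 = 25
  side 2: 20 + 5 = 25
  side 3: 19 + 7 = 26
  side 4: 19 + 7 = 26
  side 5: 17 + 8 = 25
  side 6: 4 + 3 + 3 + 3 = 13
This matches the lower bound, so 6 is optimal.

6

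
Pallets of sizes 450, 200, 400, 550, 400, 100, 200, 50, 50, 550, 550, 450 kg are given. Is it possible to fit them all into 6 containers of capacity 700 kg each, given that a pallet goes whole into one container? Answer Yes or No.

No

Total = 3950 kg; ⌈3950/700⌉ = 6.
7 pallets each exceed half the capacity and cannot share a container, forcing at least 7 containers.
At least 7 containers are required, but only 6 are allowed.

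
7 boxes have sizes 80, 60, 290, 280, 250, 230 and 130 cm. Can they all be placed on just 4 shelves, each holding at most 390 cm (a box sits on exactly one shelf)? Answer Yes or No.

A valid assignment using 4 shelves:
  shelf 1: 290 + 80 = 370
  shelf 2: 280 + 60 = 340
  shelf 3: 250 + 130 = 380
  shelf 4: 230 = 230
Every load is within 390 cm, so 4 shelves suffice.

Yes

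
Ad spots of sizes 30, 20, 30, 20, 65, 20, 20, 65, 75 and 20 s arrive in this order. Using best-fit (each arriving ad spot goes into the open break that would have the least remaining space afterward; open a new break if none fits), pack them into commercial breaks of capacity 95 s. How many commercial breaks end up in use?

5

  30 → break 1 (new)  [load 30/95]
  20 → break 1  [load 50/95]
  30 → break 1  [load 80/95]
  20 → break 2 (new)  [load 20/95]
  65 → break 2  [load 85/95]
  20 → break 3 (new)  [load 20/95]
  20 → break 3  [load 40/95]
  65 → break 4 (new)  [load 65/95]
  75 → break 5 (new)  [load 75/95]
  20 → break 5  [load 95/95]
5 commercial breaks opened.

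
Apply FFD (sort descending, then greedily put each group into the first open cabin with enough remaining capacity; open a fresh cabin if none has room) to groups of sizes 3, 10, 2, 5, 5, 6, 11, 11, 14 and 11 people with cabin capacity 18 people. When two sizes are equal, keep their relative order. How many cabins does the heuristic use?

5

Sorted descending: 14, 11, 11, 11, 10, 6, 5, 5, 3, 2.
  14 → cabin 1 (new)  [load 14/18]
  11 → cabin 2 (new)  [load 11/18]
  11 → cabin 3 (new)  [load 11/18]
  11 → cabin 4 (new)  [load 11/18]
  10 → cabin 5 (new)  [load 10/18]
  6 → cabin 2  [load 17/18]
  5 → cabin 3  [load 16/18]
  5 → cabin 4  [load 16/18]
  3 → cabin 1  [load 17/18]
  2 → cabin 3  [load 18/18]
5 cabins opened.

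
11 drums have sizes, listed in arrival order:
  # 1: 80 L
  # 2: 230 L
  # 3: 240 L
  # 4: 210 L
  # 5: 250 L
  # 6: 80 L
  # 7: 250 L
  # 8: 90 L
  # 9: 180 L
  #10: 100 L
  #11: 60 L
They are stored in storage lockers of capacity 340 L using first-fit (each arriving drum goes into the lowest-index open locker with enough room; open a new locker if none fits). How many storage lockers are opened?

6

  80 → locker 1 (new)  [load 80/340]
  230 → locker 1  [load 310/340]
  240 → locker 2 (new)  [load 240/340]
  210 → locker 3 (new)  [load 210/340]
  250 → locker 4 (new)  [load 250/340]
  80 → locker 2  [load 320/340]
  250 → locker 5 (new)  [load 250/340]
  90 → locker 3  [load 300/340]
  180 → locker 6 (new)  [load 180/340]
  100 → locker 6  [load 280/340]
  60 → locker 4  [load 310/340]
6 storage lockers opened.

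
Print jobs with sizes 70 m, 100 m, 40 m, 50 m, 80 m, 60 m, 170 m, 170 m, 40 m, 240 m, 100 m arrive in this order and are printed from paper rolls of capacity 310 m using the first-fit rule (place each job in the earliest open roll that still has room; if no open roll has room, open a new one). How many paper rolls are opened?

  70 → roll 1 (new)  [load 70/310]
  100 → roll 1  [load 170/310]
  40 → roll 1  [load 210/310]
  50 → roll 1  [load 260/310]
  80 → roll 2 (new)  [load 80/310]
  60 → roll 2  [load 140/310]
  170 → roll 2  [load 310/310]
  170 → roll 3 (new)  [load 170/310]
  40 → roll 1  [load 300/310]
  240 → roll 4 (new)  [load 240/310]
  100 → roll 3  [load 270/310]
4 paper rolls opened.

4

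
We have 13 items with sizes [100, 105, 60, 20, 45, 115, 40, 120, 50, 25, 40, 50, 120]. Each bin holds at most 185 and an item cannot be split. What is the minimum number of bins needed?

Total = 120 + 120 + 115 + 105 + 100 + 60 + 50 + 50 + 45 + 40 + 40 + 25 + 20 = 890.
Lower bound: ⌈890/185⌉ = 5 bins.
A packing using 5 bins:
  bin 1: 120 + 60 = 180
  bin 2: 120 + 50 = 170
  bin 3: 115 + 50 + 20 = 185
  bin 4: 105 + 45 + 25 = 175
  bin 5: 100 + 40 + 40 = 180
This matches the lower bound, so 5 is optimal.

5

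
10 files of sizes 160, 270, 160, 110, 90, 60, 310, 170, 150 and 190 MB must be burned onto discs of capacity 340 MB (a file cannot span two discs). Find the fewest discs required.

6

Total = 310 + 270 + 190 + 170 + 160 + 160 + 150 + 110 + 90 + 60 = 1670 MB.
Lower bound: ⌈1670/340⌉ = 5 discs.
A packing using 6 discs:
  disc 1: 310 = 310
  disc 2: 270 + 60 = 330
  disc 3: 190 + 150 = 340
  disc 4: 170 + 160 = 330
  disc 5: 160 + 110 = 270
  disc 6: 90 = 90
No arrangement into 5 discs stays within capacity, so 6 is optimal.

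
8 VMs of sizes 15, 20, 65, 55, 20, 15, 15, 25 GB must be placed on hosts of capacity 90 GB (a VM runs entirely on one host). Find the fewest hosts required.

Total = 65 + 55 + 25 + 20 + 20 + 15 + 15 + 15 = 230 GB.
Lower bound: ⌈230/90⌉ = 3 hosts.
A packing using 3 hosts:
  host 1: 65 + 25 = 90
  host 2: 55 + 20 + 15 = 90
  host 3: 20 + 15 + 15 = 50
This matches the lower bound, so 3 is optimal.

3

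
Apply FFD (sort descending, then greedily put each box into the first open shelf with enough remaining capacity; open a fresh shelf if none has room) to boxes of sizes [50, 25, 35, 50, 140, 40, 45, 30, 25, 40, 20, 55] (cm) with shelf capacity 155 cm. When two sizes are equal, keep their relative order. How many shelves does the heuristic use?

Sorted descending: 140, 55, 50, 50, 45, 40, 40, 35, 30, 25, 25, 20.
  140 → shelf 1 (new)  [load 140/155]
  55 → shelf 2 (new)  [load 55/155]
  50 → shelf 2  [load 105/155]
  50 → shelf 2  [load 155/155]
  45 → shelf 3 (new)  [load 45/155]
  40 → shelf 3  [load 85/155]
  40 → shelf 3  [load 125/155]
  35 → shelf 4 (new)  [load 35/155]
  30 → shelf 3  [load 155/155]
  25 → shelf 4  [load 60/155]
  25 → shelf 4  [load 85/155]
  20 → shelf 4  [load 105/155]
4 shelves opened.

4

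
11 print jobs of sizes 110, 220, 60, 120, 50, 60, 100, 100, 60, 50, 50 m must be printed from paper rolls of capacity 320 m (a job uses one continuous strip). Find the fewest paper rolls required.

Total = 220 + 120 + 110 + 100 + 100 + 60 + 60 + 60 + 50 + 50 + 50 = 980 m.
Lower bound: ⌈980/320⌉ = 4 paper rolls.
A packing using 4 paper rolls:
  roll 1: 220 + 100 = 320
  roll 2: 120 + 110 + 60 = 290
  roll 3: 100 + 60 + 60 + 50 + 50 = 320
  roll 4: 50 = 50
This matches the lower bound, so 4 is optimal.

4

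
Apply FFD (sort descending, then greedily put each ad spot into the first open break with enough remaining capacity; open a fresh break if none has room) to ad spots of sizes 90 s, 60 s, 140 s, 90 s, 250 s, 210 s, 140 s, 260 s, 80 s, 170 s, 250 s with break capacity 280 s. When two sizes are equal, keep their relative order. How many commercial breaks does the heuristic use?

7

Sorted descending: 260, 250, 250, 210, 170, 140, 140, 90, 90, 80, 60.
  260 → break 1 (new)  [load 260/280]
  250 → break 2 (new)  [load 250/280]
  250 → break 3 (new)  [load 250/280]
  210 → break 4 (new)  [load 210/280]
  170 → break 5 (new)  [load 170/280]
  140 → break 6 (new)  [load 140/280]
  140 → break 6  [load 280/280]
  90 → break 5  [load 260/280]
  90 → break 7 (new)  [load 90/280]
  80 → break 7  [load 170/280]
  60 → break 4  [load 270/280]
7 commercial breaks opened.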